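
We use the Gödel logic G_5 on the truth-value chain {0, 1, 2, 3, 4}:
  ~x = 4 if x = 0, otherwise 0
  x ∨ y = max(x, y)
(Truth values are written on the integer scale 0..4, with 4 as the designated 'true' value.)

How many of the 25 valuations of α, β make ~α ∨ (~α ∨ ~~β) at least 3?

value 4: 21 assignments (counts)
value 0: 4 assignments
So 21 of the 25 assignments meet the threshold.

21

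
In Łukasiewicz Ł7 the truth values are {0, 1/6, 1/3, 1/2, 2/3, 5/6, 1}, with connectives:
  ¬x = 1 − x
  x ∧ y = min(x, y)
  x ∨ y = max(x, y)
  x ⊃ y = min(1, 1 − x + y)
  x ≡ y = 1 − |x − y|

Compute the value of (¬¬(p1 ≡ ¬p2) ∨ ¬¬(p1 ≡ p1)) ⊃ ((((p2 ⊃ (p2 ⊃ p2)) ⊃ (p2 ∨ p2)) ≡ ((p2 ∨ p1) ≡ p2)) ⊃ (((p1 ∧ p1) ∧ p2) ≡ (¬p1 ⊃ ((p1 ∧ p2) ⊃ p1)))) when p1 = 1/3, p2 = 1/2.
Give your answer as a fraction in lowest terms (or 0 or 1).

5/6

¬p2 = ¬1/2 = 1/2
p1 ≡ ¬p2 = 1/3 ≡ 1/2 = 5/6
¬(p1 ≡ ¬p2) = ¬5/6 = 1/6
¬¬(p1 ≡ ¬p2) = ¬1/6 = 5/6
p1 ≡ p1 = 1/3 ≡ 1/3 = 1
¬(p1 ≡ p1) = ¬1 = 0
¬¬(p1 ≡ p1) = ¬0 = 1
¬¬(p1 ≡ ¬p2) ∨ ¬¬(p1 ≡ p1) = 5/6 ∨ 1 = 1
p2 ⊃ p2 = 1/2 ⊃ 1/2 = 1
p2 ⊃ (p2 ⊃ p2) = 1/2 ⊃ 1 = 1
p2 ∨ p2 = 1/2 ∨ 1/2 = 1/2
(p2 ⊃ (p2 ⊃ p2)) ⊃ (p2 ∨ p2) = 1 ⊃ 1/2 = 1/2
p2 ∨ p1 = 1/2 ∨ 1/3 = 1/2
(p2 ∨ p1) ≡ p2 = 1/2 ≡ 1/2 = 1
((p2 ⊃ (p2 ⊃ p2)) ⊃ (p2 ∨ p2)) ≡ ((p2 ∨ p1) ≡ p2) = 1/2 ≡ 1 = 1/2
p1 ∧ p1 = 1/3 ∧ 1/3 = 1/3
(p1 ∧ p1) ∧ p2 = 1/3 ∧ 1/2 = 1/3
¬p1 = ¬1/3 = 2/3
p1 ∧ p2 = 1/3 ∧ 1/2 = 1/3
(p1 ∧ p2) ⊃ p1 = 1/3 ⊃ 1/3 = 1
¬p1 ⊃ ((p1 ∧ p2) ⊃ p1) = 2/3 ⊃ 1 = 1
((p1 ∧ p1) ∧ p2) ≡ (¬p1 ⊃ ((p1 ∧ p2) ⊃ p1)) = 1/3 ≡ 1 = 1/3
(((p2 ⊃ (p2 ⊃ p2)) ⊃ (p2 ∨ p2)) ≡ ((p2 ∨ p1) ≡ p2)) ⊃ (((p1 ∧ p1) ∧ p2) ≡ (¬p1 ⊃ ((p1 ∧ p2) ⊃ p1))) = 1/2 ⊃ 1/3 = 5/6
(¬¬(p1 ≡ ¬p2) ∨ ¬¬(p1 ≡ p1)) ⊃ ((((p2 ⊃ (p2 ⊃ p2)) ⊃ (p2 ∨ p2)) ≡ ((p2 ∨ p1) ≡ p2)) ⊃ (((p1 ∧ p1) ∧ p2) ≡ (¬p1 ⊃ ((p1 ∧ p2) ⊃ p1)))) = 1 ⊃ 5/6 = 5/6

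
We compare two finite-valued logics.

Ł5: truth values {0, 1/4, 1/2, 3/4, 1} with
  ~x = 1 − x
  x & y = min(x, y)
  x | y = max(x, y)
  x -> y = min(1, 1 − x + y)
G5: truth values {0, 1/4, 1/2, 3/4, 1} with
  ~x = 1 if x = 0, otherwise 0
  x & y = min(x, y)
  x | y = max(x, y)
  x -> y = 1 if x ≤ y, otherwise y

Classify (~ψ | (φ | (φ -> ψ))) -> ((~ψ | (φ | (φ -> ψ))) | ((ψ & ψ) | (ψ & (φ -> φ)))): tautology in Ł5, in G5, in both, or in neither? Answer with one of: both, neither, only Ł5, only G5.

In Ł5: every assignment gives 1 — tautology.
In G5: every assignment gives 1 — tautology.

both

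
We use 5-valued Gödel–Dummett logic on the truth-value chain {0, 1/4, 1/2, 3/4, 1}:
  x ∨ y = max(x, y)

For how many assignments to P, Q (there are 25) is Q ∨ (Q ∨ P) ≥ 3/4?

16

value 1: 9 assignments (counts)
value 3/4: 7 assignments (counts)
value 1/2: 5 assignments
value 1/4: 3 assignments
value 0: 1 assignment
So 16 of the 25 assignments meet the threshold.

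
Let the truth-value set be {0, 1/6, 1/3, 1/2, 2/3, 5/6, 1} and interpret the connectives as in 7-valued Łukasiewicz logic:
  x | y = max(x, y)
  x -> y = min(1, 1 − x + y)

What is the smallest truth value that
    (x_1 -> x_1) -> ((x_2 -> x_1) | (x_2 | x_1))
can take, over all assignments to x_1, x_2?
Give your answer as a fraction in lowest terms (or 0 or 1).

1/2

Take x_1 = 0, x_2 = 1/2:
x_1 -> x_1 = 0 -> 0 = 1
x_2 -> x_1 = 1/2 -> 0 = 1/2
x_2 | x_1 = 1/2 | 0 = 1/2
(x_2 -> x_1) | (x_2 | x_1) = 1/2 | 1/2 = 1/2
(x_1 -> x_1) -> ((x_2 -> x_1) | (x_2 | x_1)) = 1 -> 1/2 = 1/2
No assignment yields a value below 1/2, so this is the minimum.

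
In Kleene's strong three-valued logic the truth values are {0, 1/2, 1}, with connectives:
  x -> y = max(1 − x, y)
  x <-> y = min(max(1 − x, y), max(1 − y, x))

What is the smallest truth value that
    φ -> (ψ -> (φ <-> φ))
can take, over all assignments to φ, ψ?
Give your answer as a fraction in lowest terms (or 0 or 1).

1/2

Take φ = 1/2, ψ = 1/2:
φ <-> φ = 1/2 <-> 1/2 = 1/2
ψ -> (φ <-> φ) = 1/2 -> 1/2 = 1/2
φ -> (ψ -> (φ <-> φ)) = 1/2 -> 1/2 = 1/2
No assignment yields a value below 1/2, so this is the minimum.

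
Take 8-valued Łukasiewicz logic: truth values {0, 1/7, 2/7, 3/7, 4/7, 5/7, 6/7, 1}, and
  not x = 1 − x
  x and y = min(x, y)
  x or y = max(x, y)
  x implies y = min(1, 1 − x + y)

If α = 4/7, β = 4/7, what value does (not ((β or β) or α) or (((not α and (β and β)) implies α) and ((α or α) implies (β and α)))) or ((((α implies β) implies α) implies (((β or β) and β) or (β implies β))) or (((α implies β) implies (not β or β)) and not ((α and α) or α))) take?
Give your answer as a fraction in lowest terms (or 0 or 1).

1

β or β = 4/7 or 4/7 = 4/7
(β or β) or α = 4/7 or 4/7 = 4/7
not ((β or β) or α) = not 4/7 = 3/7
not α = not 4/7 = 3/7
β and β = 4/7 and 4/7 = 4/7
not α and (β and β) = 3/7 and 4/7 = 3/7
(not α and (β and β)) implies α = 3/7 implies 4/7 = 1
α or α = 4/7 or 4/7 = 4/7
β and α = 4/7 and 4/7 = 4/7
(α or α) implies (β and α) = 4/7 implies 4/7 = 1
((not α and (β and β)) implies α) and ((α or α) implies (β and α)) = 1 and 1 = 1
not ((β or β) or α) or (((not α and (β and β)) implies α) and ((α or α) implies (β and α))) = 3/7 or 1 = 1
α implies β = 4/7 implies 4/7 = 1
(α implies β) implies α = 1 implies 4/7 = 4/7
β or β = 4/7 or 4/7 = 4/7
(β or β) and β = 4/7 and 4/7 = 4/7
β implies β = 4/7 implies 4/7 = 1
((β or β) and β) or (β implies β) = 4/7 or 1 = 1
((α implies β) implies α) implies (((β or β) and β) or (β implies β)) = 4/7 implies 1 = 1
α implies β = 4/7 implies 4/7 = 1
not β = not 4/7 = 3/7
not β or β = 3/7 or 4/7 = 4/7
(α implies β) implies (not β or β) = 1 implies 4/7 = 4/7
α and α = 4/7 and 4/7 = 4/7
(α and α) or α = 4/7 or 4/7 = 4/7
not ((α and α) or α) = not 4/7 = 3/7
((α implies β) implies (not β or β)) and not ((α and α) or α) = 4/7 and 3/7 = 3/7
(((α implies β) implies α) implies (((β or β) and β) or (β implies β))) or (((α implies β) implies (not β or β)) and not ((α and α) or α)) = 1 or 3/7 = 1
(not ((β or β) or α) or (((not α and (β and β)) implies α) and ((α or α) implies (β and α)))) or ((((α implies β) implies α) implies (((β or β) and β) or (β implies β))) or (((α implies β) implies (not β or β)) and not ((α and α) or α))) = 1 or 1 = 1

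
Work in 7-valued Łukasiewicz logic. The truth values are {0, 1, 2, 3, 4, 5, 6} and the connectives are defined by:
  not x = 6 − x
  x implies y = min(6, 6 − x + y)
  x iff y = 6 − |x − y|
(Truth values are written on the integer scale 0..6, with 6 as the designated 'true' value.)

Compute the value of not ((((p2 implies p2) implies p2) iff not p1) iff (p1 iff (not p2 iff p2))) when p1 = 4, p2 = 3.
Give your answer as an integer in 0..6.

1

p2 implies p2 = 3 implies 3 = 6
(p2 implies p2) implies p2 = 6 implies 3 = 3
not p1 = not 4 = 2
((p2 implies p2) implies p2) iff not p1 = 3 iff 2 = 5
not p2 = not 3 = 3
not p2 iff p2 = 3 iff 3 = 6
p1 iff (not p2 iff p2) = 4 iff 6 = 4
(((p2 implies p2) implies p2) iff not p1) iff (p1 iff (not p2 iff p2)) = 5 iff 4 = 5
not ((((p2 implies p2) implies p2) iff not p1) iff (p1 iff (not p2 iff p2))) = not 5 = 1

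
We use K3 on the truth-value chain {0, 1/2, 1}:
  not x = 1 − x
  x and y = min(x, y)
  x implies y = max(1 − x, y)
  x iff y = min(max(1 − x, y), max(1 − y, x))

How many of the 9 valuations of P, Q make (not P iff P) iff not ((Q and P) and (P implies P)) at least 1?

P = 0, Q = 0 ↦ 0  <
P = 0, Q = 1/2 ↦ 0  <
P = 0, Q = 1 ↦ 0  <
P = 1/2, Q = 0 ↦ 1/2  <
P = 1/2, Q = 1/2 ↦ 1/2  <
P = 1/2, Q = 1 ↦ 1/2  <
P = 1, Q = 0 ↦ 0  <
P = 1, Q = 1/2 ↦ 1/2  <
P = 1, Q = 1 ↦ 1  ≥
So 1 of the 9 assignments meets the threshold.

1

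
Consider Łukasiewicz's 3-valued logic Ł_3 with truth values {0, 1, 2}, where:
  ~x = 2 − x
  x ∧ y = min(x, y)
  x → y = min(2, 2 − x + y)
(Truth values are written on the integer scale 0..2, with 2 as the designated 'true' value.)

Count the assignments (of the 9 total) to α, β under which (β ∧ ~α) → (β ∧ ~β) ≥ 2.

7

α = 0, β = 0 ↦ 2  ≥
α = 0, β = 1 ↦ 2  ≥
α = 0, β = 2 ↦ 0  <
α = 1, β = 0 ↦ 2  ≥
α = 1, β = 1 ↦ 2  ≥
α = 1, β = 2 ↦ 1  <
α = 2, β = 0 ↦ 2  ≥
α = 2, β = 1 ↦ 2  ≥
α = 2, β = 2 ↦ 2  ≥
So 7 of the 9 assignments meet the threshold.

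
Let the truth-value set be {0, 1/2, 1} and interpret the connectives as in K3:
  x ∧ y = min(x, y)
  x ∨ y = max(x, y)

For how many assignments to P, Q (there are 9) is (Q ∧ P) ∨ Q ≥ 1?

3

P = 0, Q = 0 ↦ 0  <
P = 0, Q = 1/2 ↦ 1/2  <
P = 0, Q = 1 ↦ 1  ≥
P = 1/2, Q = 0 ↦ 0  <
P = 1/2, Q = 1/2 ↦ 1/2  <
P = 1/2, Q = 1 ↦ 1  ≥
P = 1, Q = 0 ↦ 0  <
P = 1, Q = 1/2 ↦ 1/2  <
P = 1, Q = 1 ↦ 1  ≥
So 3 of the 9 assignments meet the threshold.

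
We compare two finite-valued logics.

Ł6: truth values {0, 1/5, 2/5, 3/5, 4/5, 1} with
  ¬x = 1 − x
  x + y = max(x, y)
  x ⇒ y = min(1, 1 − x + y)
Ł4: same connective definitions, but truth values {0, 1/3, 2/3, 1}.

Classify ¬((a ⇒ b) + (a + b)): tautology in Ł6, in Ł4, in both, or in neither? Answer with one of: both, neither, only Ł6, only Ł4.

neither

In Ł6: at a = 0, b = 0 the value is 0 — not a tautology.
In Ł4: at a = 0, b = 0 the value is 0 — not a tautology.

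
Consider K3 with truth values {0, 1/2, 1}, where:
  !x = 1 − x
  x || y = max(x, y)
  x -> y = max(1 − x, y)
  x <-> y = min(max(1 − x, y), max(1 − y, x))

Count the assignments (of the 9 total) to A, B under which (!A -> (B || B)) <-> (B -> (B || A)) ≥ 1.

5

A = 0, B = 0 ↦ 0  <
A = 0, B = 1/2 ↦ 1/2  <
A = 0, B = 1 ↦ 1  ≥
A = 1/2, B = 0 ↦ 1/2  <
A = 1/2, B = 1/2 ↦ 1/2  <
A = 1/2, B = 1 ↦ 1  ≥
A = 1, B = 0 ↦ 1  ≥
A = 1, B = 1/2 ↦ 1  ≥
A = 1, B = 1 ↦ 1  ≥
So 5 of the 9 assignments meet the threshold.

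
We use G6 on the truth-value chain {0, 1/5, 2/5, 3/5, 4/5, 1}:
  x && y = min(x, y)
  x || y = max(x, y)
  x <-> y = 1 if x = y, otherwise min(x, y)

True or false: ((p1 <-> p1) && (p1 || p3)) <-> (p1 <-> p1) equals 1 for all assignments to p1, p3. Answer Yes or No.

No

Counterexample: take p1 = 0, p3 = 0.
p1 <-> p1 = 0 <-> 0 = 1
p1 || p3 = 0 || 0 = 0
(p1 <-> p1) && (p1 || p3) = 1 && 0 = 0
((p1 <-> p1) && (p1 || p3)) <-> (p1 <-> p1) = 0 <-> 1 = 0
This gives 0 ≠ 1.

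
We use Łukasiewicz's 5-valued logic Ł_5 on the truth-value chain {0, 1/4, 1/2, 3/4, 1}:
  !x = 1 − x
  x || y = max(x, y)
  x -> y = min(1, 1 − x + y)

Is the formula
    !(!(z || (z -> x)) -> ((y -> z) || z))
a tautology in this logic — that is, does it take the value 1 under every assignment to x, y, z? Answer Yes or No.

Counterexample: take x = 0, y = 0, z = 0.
z -> x = 0 -> 0 = 1
z || (z -> x) = 0 || 1 = 1
!(z || (z -> x)) = !1 = 0
y -> z = 0 -> 0 = 1
(y -> z) || z = 1 || 0 = 1
!(z || (z -> x)) -> ((y -> z) || z) = 0 -> 1 = 1
!(!(z || (z -> x)) -> ((y -> z) || z)) = !1 = 0
This gives 0 ≠ 1.

No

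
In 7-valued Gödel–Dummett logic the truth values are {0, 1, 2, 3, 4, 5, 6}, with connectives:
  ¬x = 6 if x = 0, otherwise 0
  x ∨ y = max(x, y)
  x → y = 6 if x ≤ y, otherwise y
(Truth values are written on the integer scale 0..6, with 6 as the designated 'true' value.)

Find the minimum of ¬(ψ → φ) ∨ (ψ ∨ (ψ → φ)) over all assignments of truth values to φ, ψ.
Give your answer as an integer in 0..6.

Take φ = 1, ψ = 2:
ψ → φ = 2 → 1 = 1
¬(ψ → φ) = ¬1 = 0
ψ → φ = 2 → 1 = 1
ψ ∨ (ψ → φ) = 2 ∨ 1 = 2
¬(ψ → φ) ∨ (ψ ∨ (ψ → φ)) = 0 ∨ 2 = 2
No assignment yields a value below 2, so this is the minimum.

2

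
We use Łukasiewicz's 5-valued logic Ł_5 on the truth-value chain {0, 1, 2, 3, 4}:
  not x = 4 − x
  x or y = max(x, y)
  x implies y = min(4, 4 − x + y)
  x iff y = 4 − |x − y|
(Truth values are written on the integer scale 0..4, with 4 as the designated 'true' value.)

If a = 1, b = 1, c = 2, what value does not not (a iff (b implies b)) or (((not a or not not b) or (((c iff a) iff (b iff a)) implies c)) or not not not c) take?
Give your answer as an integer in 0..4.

b implies b = 1 implies 1 = 4
a iff (b implies b) = 1 iff 4 = 1
not (a iff (b implies b)) = not 1 = 3
not not (a iff (b implies b)) = not 3 = 1
not a = not 1 = 3
not b = not 1 = 3
not not b = not 3 = 1
not a or not not b = 3 or 1 = 3
c iff a = 2 iff 1 = 3
b iff a = 1 iff 1 = 4
(c iff a) iff (b iff a) = 3 iff 4 = 3
((c iff a) iff (b iff a)) implies c = 3 implies 2 = 3
(not a or not not b) or (((c iff a) iff (b iff a)) implies c) = 3 or 3 = 3
not c = not 2 = 2
not not c = not 2 = 2
not not not c = not 2 = 2
((not a or not not b) or (((c iff a) iff (b iff a)) implies c)) or not not not c = 3 or 2 = 3
not not (a iff (b implies b)) or (((not a or not not b) or (((c iff a) iff (b iff a)) implies c)) or not not not c) = 1 or 3 = 3

3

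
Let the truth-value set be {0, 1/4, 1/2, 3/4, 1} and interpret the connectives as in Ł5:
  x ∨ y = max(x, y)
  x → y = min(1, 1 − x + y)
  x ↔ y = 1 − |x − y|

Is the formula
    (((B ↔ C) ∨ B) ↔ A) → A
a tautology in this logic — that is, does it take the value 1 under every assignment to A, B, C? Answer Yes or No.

No

Counterexample: take A = 0, B = 0, C = 1/4.
B ↔ C = 0 ↔ 1/4 = 3/4
(B ↔ C) ∨ B = 3/4 ∨ 0 = 3/4
((B ↔ C) ∨ B) ↔ A = 3/4 ↔ 0 = 1/4
(((B ↔ C) ∨ B) ↔ A) → A = 1/4 → 0 = 3/4
This gives 3/4 ≠ 1.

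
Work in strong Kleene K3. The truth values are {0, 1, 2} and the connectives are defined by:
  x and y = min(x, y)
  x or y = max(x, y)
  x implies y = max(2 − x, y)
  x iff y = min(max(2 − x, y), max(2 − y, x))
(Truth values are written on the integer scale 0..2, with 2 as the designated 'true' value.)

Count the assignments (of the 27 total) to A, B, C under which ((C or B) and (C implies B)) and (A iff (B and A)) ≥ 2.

6

value 2: 6 assignments (counts)
value 1: 14 assignments
value 0: 7 assignments
So 6 of the 27 assignments meet the threshold.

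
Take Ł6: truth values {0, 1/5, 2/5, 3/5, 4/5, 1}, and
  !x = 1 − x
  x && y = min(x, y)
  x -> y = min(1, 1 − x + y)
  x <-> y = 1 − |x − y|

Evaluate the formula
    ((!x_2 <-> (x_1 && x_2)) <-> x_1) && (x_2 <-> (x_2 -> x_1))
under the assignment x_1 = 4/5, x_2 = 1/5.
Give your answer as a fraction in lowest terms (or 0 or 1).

1/5

!x_2 = !1/5 = 4/5
x_1 && x_2 = 4/5 && 1/5 = 1/5
!x_2 <-> (x_1 && x_2) = 4/5 <-> 1/5 = 2/5
(!x_2 <-> (x_1 && x_2)) <-> x_1 = 2/5 <-> 4/5 = 3/5
x_2 -> x_1 = 1/5 -> 4/5 = 1
x_2 <-> (x_2 -> x_1) = 1/5 <-> 1 = 1/5
((!x_2 <-> (x_1 && x_2)) <-> x_1) && (x_2 <-> (x_2 -> x_1)) = 3/5 && 1/5 = 1/5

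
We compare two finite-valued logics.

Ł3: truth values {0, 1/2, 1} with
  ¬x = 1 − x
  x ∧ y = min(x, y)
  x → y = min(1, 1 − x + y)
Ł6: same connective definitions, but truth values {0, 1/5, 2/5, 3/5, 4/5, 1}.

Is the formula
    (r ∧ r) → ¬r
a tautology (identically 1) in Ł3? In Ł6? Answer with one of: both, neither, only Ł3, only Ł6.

neither

In Ł3: at r = 1 the value is 0 — not a tautology.
In Ł6: at r = 3/5 the value is 4/5 — not a tautology.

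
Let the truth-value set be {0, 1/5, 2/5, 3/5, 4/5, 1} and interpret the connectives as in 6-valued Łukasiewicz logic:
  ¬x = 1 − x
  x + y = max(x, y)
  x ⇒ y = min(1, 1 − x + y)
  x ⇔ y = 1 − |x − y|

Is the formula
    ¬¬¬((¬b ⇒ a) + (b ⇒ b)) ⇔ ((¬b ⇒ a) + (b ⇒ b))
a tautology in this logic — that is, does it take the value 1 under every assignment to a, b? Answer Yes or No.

No

Counterexample: take a = 0, b = 0.
¬b = ¬0 = 1
¬b ⇒ a = 1 ⇒ 0 = 0
b ⇒ b = 0 ⇒ 0 = 1
(¬b ⇒ a) + (b ⇒ b) = 0 + 1 = 1
¬((¬b ⇒ a) + (b ⇒ b)) = ¬1 = 0
¬¬((¬b ⇒ a) + (b ⇒ b)) = ¬0 = 1
¬¬¬((¬b ⇒ a) + (b ⇒ b)) = ¬1 = 0
¬b = ¬0 = 1
¬b ⇒ a = 1 ⇒ 0 = 0
b ⇒ b = 0 ⇒ 0 = 1
(¬b ⇒ a) + (b ⇒ b) = 0 + 1 = 1
¬¬¬((¬b ⇒ a) + (b ⇒ b)) ⇔ ((¬b ⇒ a) + (b ⇒ b)) = 0 ⇔ 1 = 0
This gives 0 ≠ 1.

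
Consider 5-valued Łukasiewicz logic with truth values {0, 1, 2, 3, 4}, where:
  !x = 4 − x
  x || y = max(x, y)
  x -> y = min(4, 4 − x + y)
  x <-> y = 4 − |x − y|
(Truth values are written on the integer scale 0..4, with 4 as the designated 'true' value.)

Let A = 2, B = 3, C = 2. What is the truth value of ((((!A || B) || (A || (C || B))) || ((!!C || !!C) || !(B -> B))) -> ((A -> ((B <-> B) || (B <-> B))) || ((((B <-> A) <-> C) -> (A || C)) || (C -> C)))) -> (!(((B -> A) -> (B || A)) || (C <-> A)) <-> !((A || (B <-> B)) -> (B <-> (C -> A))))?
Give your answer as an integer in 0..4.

!A = !2 = 2
!A || B = 2 || 3 = 3
C || B = 2 || 3 = 3
A || (C || B) = 2 || 3 = 3
(!A || B) || (A || (C || B)) = 3 || 3 = 3
!C = !2 = 2
!!C = !2 = 2
!C = !2 = 2
!!C = !2 = 2
!!C || !!C = 2 || 2 = 2
B -> B = 3 -> 3 = 4
!(B -> B) = !4 = 0
(!!C || !!C) || !(B -> B) = 2 || 0 = 2
((!A || B) || (A || (C || B))) || ((!!C || !!C) || !(B -> B)) = 3 || 2 = 3
B <-> B = 3 <-> 3 = 4
B <-> B = 3 <-> 3 = 4
(B <-> B) || (B <-> B) = 4 || 4 = 4
A -> ((B <-> B) || (B <-> B)) = 2 -> 4 = 4
B <-> A = 3 <-> 2 = 3
(B <-> A) <-> C = 3 <-> 2 = 3
A || C = 2 || 2 = 2
((B <-> A) <-> C) -> (A || C) = 3 -> 2 = 3
C -> C = 2 -> 2 = 4
(((B <-> A) <-> C) -> (A || C)) || (C -> C) = 3 || 4 = 4
(A -> ((B <-> B) || (B <-> B))) || ((((B <-> A) <-> C) -> (A || C)) || (C -> C)) = 4 || 4 = 4
(((!A || B) || (A || (C || B))) || ((!!C || !!C) || !(B -> B))) -> ((A -> ((B <-> B) || (B <-> B))) || ((((B <-> A) <-> C) -> (A || C)) || (C -> C))) = 3 -> 4 = 4
B -> A = 3 -> 2 = 3
B || A = 3 || 2 = 3
(B -> A) -> (B || A) = 3 -> 3 = 4
C <-> A = 2 <-> 2 = 4
((B -> A) -> (B || A)) || (C <-> A) = 4 || 4 = 4
!(((B -> A) -> (B || A)) || (C <-> A)) = !4 = 0
B <-> B = 3 <-> 3 = 4
A || (B <-> B) = 2 || 4 = 4
C -> A = 2 -> 2 = 4
B <-> (C -> A) = 3 <-> 4 = 3
(A || (B <-> B)) -> (B <-> (C -> A)) = 4 -> 3 = 3
!((A || (B <-> B)) -> (B <-> (C -> A))) = !3 = 1
!(((B -> A) -> (B || A)) || (C <-> A)) <-> !((A || (B <-> B)) -> (B <-> (C -> A))) = 0 <-> 1 = 3
((((!A || B) || (A || (C || B))) || ((!!C || !!C) || !(B -> B))) -> ((A -> ((B <-> B) || (B <-> B))) || ((((B <-> A) <-> C) -> (A || C)) || (C -> C)))) -> (!(((B -> A) -> (B || A)) || (C <-> A)) <-> !((A || (B <-> B)) -> (B <-> (C -> A)))) = 4 -> 3 = 3

3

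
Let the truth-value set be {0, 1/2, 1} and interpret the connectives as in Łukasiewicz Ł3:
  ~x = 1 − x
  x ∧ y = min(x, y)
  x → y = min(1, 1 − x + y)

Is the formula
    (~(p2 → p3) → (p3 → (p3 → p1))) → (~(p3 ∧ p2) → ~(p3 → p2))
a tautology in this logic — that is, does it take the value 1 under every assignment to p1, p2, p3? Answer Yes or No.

No

Counterexample: take p1 = 0, p2 = 0, p3 = 0.
p2 → p3 = 0 → 0 = 1
~(p2 → p3) = ~1 = 0
p3 → p1 = 0 → 0 = 1
p3 → (p3 → p1) = 0 → 1 = 1
~(p2 → p3) → (p3 → (p3 → p1)) = 0 → 1 = 1
p3 ∧ p2 = 0 ∧ 0 = 0
~(p3 ∧ p2) = ~0 = 1
p3 → p2 = 0 → 0 = 1
~(p3 → p2) = ~1 = 0
~(p3 ∧ p2) → ~(p3 → p2) = 1 → 0 = 0
(~(p2 → p3) → (p3 → (p3 → p1))) → (~(p3 ∧ p2) → ~(p3 → p2)) = 1 → 0 = 0
This gives 0 ≠ 1.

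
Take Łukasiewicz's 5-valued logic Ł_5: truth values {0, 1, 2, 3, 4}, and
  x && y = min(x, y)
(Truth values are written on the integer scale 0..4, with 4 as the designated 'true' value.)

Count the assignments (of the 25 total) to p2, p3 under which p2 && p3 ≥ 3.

value 4: 1 assignment (counts)
value 3: 3 assignments (counts)
value 2: 5 assignments
value 1: 7 assignments
value 0: 9 assignments
So 4 of the 25 assignments meet the threshold.

4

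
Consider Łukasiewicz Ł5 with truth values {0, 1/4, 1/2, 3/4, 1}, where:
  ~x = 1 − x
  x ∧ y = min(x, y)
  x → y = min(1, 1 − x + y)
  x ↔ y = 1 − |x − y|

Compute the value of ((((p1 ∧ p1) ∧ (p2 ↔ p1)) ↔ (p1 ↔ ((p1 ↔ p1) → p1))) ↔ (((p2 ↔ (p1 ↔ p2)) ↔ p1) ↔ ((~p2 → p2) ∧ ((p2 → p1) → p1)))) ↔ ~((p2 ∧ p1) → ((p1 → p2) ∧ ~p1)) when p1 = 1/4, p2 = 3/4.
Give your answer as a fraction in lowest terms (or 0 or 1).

p1 ∧ p1 = 1/4 ∧ 1/4 = 1/4
p2 ↔ p1 = 3/4 ↔ 1/4 = 1/2
(p1 ∧ p1) ∧ (p2 ↔ p1) = 1/4 ∧ 1/2 = 1/4
p1 ↔ p1 = 1/4 ↔ 1/4 = 1
(p1 ↔ p1) → p1 = 1 → 1/4 = 1/4
p1 ↔ ((p1 ↔ p1) → p1) = 1/4 ↔ 1/4 = 1
((p1 ∧ p1) ∧ (p2 ↔ p1)) ↔ (p1 ↔ ((p1 ↔ p1) → p1)) = 1/4 ↔ 1 = 1/4
p1 ↔ p2 = 1/4 ↔ 3/4 = 1/2
p2 ↔ (p1 ↔ p2) = 3/4 ↔ 1/2 = 3/4
(p2 ↔ (p1 ↔ p2)) ↔ p1 = 3/4 ↔ 1/4 = 1/2
~p2 = ~3/4 = 1/4
~p2 → p2 = 1/4 → 3/4 = 1
p2 → p1 = 3/4 → 1/4 = 1/2
(p2 → p1) → p1 = 1/2 → 1/4 = 3/4
(~p2 → p2) ∧ ((p2 → p1) → p1) = 1 ∧ 3/4 = 3/4
((p2 ↔ (p1 ↔ p2)) ↔ p1) ↔ ((~p2 → p2) ∧ ((p2 → p1) → p1)) = 1/2 ↔ 3/4 = 3/4
(((p1 ∧ p1) ∧ (p2 ↔ p1)) ↔ (p1 ↔ ((p1 ↔ p1) → p1))) ↔ (((p2 ↔ (p1 ↔ p2)) ↔ p1) ↔ ((~p2 → p2) ∧ ((p2 → p1) → p1))) = 1/4 ↔ 3/4 = 1/2
p2 ∧ p1 = 3/4 ∧ 1/4 = 1/4
p1 → p2 = 1/4 → 3/4 = 1
~p1 = ~1/4 = 3/4
(p1 → p2) ∧ ~p1 = 1 ∧ 3/4 = 3/4
(p2 ∧ p1) → ((p1 → p2) ∧ ~p1) = 1/4 → 3/4 = 1
~((p2 ∧ p1) → ((p1 → p2) ∧ ~p1)) = ~1 = 0
((((p1 ∧ p1) ∧ (p2 ↔ p1)) ↔ (p1 ↔ ((p1 ↔ p1) → p1))) ↔ (((p2 ↔ (p1 ↔ p2)) ↔ p1) ↔ ((~p2 → p2) ∧ ((p2 → p1) → p1)))) ↔ ~((p2 ∧ p1) → ((p1 → p2) ∧ ~p1)) = 1/2 ↔ 0 = 1/2

1/2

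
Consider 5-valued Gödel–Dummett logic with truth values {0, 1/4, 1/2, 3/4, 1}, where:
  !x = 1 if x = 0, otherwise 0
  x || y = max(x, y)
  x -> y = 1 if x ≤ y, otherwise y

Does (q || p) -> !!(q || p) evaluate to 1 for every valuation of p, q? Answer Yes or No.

At p = 1/2, q = 3/4, for instance:
q || p = 3/4 || 1/2 = 3/4
!(q || p) = !3/4 = 0
!!(q || p) = !0 = 1
(q || p) -> !!(q || p) = 3/4 -> 1 = 1
and checking the remaining 24 assignments likewise gives ≥ 1 in every case.

Yes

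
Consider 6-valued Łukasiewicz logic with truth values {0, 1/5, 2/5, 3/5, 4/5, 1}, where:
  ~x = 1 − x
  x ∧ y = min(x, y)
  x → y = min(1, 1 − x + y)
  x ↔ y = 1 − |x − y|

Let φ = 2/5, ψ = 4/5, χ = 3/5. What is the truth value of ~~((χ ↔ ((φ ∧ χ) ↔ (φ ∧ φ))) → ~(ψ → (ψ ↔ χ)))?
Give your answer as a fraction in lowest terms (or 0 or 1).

2/5

φ ∧ χ = 2/5 ∧ 3/5 = 2/5
φ ∧ φ = 2/5 ∧ 2/5 = 2/5
(φ ∧ χ) ↔ (φ ∧ φ) = 2/5 ↔ 2/5 = 1
χ ↔ ((φ ∧ χ) ↔ (φ ∧ φ)) = 3/5 ↔ 1 = 3/5
ψ ↔ χ = 4/5 ↔ 3/5 = 4/5
ψ → (ψ ↔ χ) = 4/5 → 4/5 = 1
~(ψ → (ψ ↔ χ)) = ~1 = 0
(χ ↔ ((φ ∧ χ) ↔ (φ ∧ φ))) → ~(ψ → (ψ ↔ χ)) = 3/5 → 0 = 2/5
~((χ ↔ ((φ ∧ χ) ↔ (φ ∧ φ))) → ~(ψ → (ψ ↔ χ))) = ~2/5 = 3/5
~~((χ ↔ ((φ ∧ χ) ↔ (φ ∧ φ))) → ~(ψ → (ψ ↔ χ))) = ~3/5 = 2/5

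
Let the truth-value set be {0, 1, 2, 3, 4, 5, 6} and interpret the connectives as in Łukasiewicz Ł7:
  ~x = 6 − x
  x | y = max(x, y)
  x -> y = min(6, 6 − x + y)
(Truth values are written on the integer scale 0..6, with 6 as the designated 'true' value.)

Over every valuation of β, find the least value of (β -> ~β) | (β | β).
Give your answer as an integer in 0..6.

4

Take β = 4:
~β = ~4 = 2
β -> ~β = 4 -> 2 = 4
β | β = 4 | 4 = 4
(β -> ~β) | (β | β) = 4 | 4 = 4
No assignment yields a value below 4, so this is the minimum.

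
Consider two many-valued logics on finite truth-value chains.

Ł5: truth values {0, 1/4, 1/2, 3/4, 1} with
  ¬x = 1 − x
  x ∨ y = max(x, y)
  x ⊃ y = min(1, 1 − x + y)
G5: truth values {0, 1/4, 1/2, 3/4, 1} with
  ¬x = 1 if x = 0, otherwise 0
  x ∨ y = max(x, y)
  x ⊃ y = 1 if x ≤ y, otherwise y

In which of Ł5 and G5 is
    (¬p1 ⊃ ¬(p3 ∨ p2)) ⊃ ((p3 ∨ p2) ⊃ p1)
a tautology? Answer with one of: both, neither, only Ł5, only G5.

only Ł5

In Ł5: every assignment gives 1 — tautology.
In G5: at p1 = 1/4, p2 = 0, p3 = 1/2 the value is 1/4 — not a tautology.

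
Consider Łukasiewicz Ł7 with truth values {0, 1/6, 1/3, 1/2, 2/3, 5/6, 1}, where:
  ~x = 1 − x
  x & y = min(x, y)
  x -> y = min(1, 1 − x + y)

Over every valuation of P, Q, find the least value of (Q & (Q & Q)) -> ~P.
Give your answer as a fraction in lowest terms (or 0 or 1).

0

Take P = 1, Q = 1:
Q & Q = 1 & 1 = 1
Q & (Q & Q) = 1 & 1 = 1
~P = ~1 = 0
(Q & (Q & Q)) -> ~P = 1 -> 0 = 0
No assignment yields a value below 0, so this is the minimum.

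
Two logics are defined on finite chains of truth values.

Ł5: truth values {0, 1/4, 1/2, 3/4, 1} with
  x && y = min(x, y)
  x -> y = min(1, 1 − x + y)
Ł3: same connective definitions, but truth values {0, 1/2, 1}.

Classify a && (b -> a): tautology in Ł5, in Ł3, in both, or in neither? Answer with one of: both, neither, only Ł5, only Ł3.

neither

In Ł5: at a = 0, b = 0 the value is 0 — not a tautology.
In Ł3: at a = 0, b = 0 the value is 0 — not a tautology.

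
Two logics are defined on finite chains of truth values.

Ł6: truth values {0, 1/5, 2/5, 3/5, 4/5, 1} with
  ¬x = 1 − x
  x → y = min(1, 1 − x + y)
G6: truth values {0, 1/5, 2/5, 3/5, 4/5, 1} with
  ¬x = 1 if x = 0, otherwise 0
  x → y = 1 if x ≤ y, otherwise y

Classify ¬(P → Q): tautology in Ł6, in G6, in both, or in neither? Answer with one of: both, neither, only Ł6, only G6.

neither

In Ł6: at P = 0, Q = 0 the value is 0 — not a tautology.
In G6: at P = 0, Q = 0 the value is 0 — not a tautology.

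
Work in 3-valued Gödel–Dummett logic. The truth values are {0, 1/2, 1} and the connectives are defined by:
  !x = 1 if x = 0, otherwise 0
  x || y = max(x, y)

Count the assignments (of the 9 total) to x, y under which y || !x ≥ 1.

x = 0, y = 0 ↦ 1  ≥
x = 0, y = 1/2 ↦ 1  ≥
x = 0, y = 1 ↦ 1  ≥
x = 1/2, y = 0 ↦ 0  <
x = 1/2, y = 1/2 ↦ 1/2  <
x = 1/2, y = 1 ↦ 1  ≥
x = 1, y = 0 ↦ 0  <
x = 1, y = 1/2 ↦ 1/2  <
x = 1, y = 1 ↦ 1  ≥
So 5 of the 9 assignments meet the threshold.

5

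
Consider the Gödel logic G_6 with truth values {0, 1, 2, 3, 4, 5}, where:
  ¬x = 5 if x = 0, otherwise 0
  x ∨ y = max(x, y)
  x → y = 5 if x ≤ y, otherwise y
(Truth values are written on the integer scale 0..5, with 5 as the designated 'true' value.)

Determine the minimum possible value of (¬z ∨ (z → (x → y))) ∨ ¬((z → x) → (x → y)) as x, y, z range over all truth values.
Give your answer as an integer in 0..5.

Take x = 2, y = 1, z = 2:
¬z = ¬2 = 0
x → y = 2 → 1 = 1
z → (x → y) = 2 → 1 = 1
¬z ∨ (z → (x → y)) = 0 ∨ 1 = 1
z → x = 2 → 2 = 5
x → y = 2 → 1 = 1
(z → x) → (x → y) = 5 → 1 = 1
¬((z → x) → (x → y)) = ¬1 = 0
(¬z ∨ (z → (x → y))) ∨ ¬((z → x) → (x → y)) = 1 ∨ 0 = 1
No assignment yields a value below 1, so this is the minimum.

1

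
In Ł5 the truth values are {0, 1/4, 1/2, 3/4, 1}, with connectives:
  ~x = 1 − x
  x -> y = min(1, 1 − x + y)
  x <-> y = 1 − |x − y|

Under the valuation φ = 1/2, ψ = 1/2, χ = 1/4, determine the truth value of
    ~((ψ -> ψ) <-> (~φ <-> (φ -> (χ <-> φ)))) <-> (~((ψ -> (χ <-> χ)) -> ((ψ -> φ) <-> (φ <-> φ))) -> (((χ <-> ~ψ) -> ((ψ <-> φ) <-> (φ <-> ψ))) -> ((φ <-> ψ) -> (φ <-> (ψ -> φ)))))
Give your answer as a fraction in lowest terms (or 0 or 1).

ψ -> ψ = 1/2 -> 1/2 = 1
~φ = ~1/2 = 1/2
χ <-> φ = 1/4 <-> 1/2 = 3/4
φ -> (χ <-> φ) = 1/2 -> 3/4 = 1
~φ <-> (φ -> (χ <-> φ)) = 1/2 <-> 1 = 1/2
(ψ -> ψ) <-> (~φ <-> (φ -> (χ <-> φ))) = 1 <-> 1/2 = 1/2
~((ψ -> ψ) <-> (~φ <-> (φ -> (χ <-> φ)))) = ~1/2 = 1/2
χ <-> χ = 1/4 <-> 1/4 = 1
ψ -> (χ <-> χ) = 1/2 -> 1 = 1
ψ -> φ = 1/2 -> 1/2 = 1
φ <-> φ = 1/2 <-> 1/2 = 1
(ψ -> φ) <-> (φ <-> φ) = 1 <-> 1 = 1
(ψ -> (χ <-> χ)) -> ((ψ -> φ) <-> (φ <-> φ)) = 1 -> 1 = 1
~((ψ -> (χ <-> χ)) -> ((ψ -> φ) <-> (φ <-> φ))) = ~1 = 0
~ψ = ~1/2 = 1/2
χ <-> ~ψ = 1/4 <-> 1/2 = 3/4
ψ <-> φ = 1/2 <-> 1/2 = 1
φ <-> ψ = 1/2 <-> 1/2 = 1
(ψ <-> φ) <-> (φ <-> ψ) = 1 <-> 1 = 1
(χ <-> ~ψ) -> ((ψ <-> φ) <-> (φ <-> ψ)) = 3/4 -> 1 = 1
φ <-> ψ = 1/2 <-> 1/2 = 1
ψ -> φ = 1/2 -> 1/2 = 1
φ <-> (ψ -> φ) = 1/2 <-> 1 = 1/2
(φ <-> ψ) -> (φ <-> (ψ -> φ)) = 1 -> 1/2 = 1/2
((χ <-> ~ψ) -> ((ψ <-> φ) <-> (φ <-> ψ))) -> ((φ <-> ψ) -> (φ <-> (ψ -> φ))) = 1 -> 1/2 = 1/2
~((ψ -> (χ <-> χ)) -> ((ψ -> φ) <-> (φ <-> φ))) -> (((χ <-> ~ψ) -> ((ψ <-> φ) <-> (φ <-> ψ))) -> ((φ <-> ψ) -> (φ <-> (ψ -> φ)))) = 0 -> 1/2 = 1
~((ψ -> ψ) <-> (~φ <-> (φ -> (χ <-> φ)))) <-> (~((ψ -> (χ <-> χ)) -> ((ψ -> φ) <-> (φ <-> φ))) -> (((χ <-> ~ψ) -> ((ψ <-> φ) <-> (φ <-> ψ))) -> ((φ <-> ψ) -> (φ <-> (ψ -> φ))))) = 1/2 <-> 1 = 1/2

1/2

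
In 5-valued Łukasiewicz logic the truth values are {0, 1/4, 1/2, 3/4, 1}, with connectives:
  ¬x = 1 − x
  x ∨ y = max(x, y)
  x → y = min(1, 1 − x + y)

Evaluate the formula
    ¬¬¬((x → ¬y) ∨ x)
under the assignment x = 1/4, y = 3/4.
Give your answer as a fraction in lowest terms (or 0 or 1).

¬y = ¬3/4 = 1/4
x → ¬y = 1/4 → 1/4 = 1
(x → ¬y) ∨ x = 1 ∨ 1/4 = 1
¬((x → ¬y) ∨ x) = ¬1 = 0
¬¬((x → ¬y) ∨ x) = ¬0 = 1
¬¬¬((x → ¬y) ∨ x) = ¬1 = 0

0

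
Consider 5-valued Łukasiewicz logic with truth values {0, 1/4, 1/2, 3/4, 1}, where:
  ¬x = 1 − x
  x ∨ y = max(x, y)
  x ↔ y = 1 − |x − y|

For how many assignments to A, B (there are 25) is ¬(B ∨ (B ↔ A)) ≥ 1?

value 1: 1 assignment (counts)
value 3/4: 2 assignments
value 1/2: 4 assignments
value 1/4: 9 assignments
value 0: 9 assignments
So 1 of the 25 assignments meets the threshold.

1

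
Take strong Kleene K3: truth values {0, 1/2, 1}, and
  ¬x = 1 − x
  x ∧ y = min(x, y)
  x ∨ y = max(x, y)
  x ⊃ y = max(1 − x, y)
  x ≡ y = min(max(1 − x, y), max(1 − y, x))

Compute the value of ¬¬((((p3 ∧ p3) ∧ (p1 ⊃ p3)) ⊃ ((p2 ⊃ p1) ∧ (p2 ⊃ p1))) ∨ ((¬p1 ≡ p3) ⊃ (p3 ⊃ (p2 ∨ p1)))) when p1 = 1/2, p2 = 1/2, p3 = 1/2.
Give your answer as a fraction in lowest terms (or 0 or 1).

p3 ∧ p3 = 1/2 ∧ 1/2 = 1/2
p1 ⊃ p3 = 1/2 ⊃ 1/2 = 1/2
(p3 ∧ p3) ∧ (p1 ⊃ p3) = 1/2 ∧ 1/2 = 1/2
p2 ⊃ p1 = 1/2 ⊃ 1/2 = 1/2
p2 ⊃ p1 = 1/2 ⊃ 1/2 = 1/2
(p2 ⊃ p1) ∧ (p2 ⊃ p1) = 1/2 ∧ 1/2 = 1/2
((p3 ∧ p3) ∧ (p1 ⊃ p3)) ⊃ ((p2 ⊃ p1) ∧ (p2 ⊃ p1)) = 1/2 ⊃ 1/2 = 1/2
¬p1 = ¬1/2 = 1/2
¬p1 ≡ p3 = 1/2 ≡ 1/2 = 1/2
p2 ∨ p1 = 1/2 ∨ 1/2 = 1/2
p3 ⊃ (p2 ∨ p1) = 1/2 ⊃ 1/2 = 1/2
(¬p1 ≡ p3) ⊃ (p3 ⊃ (p2 ∨ p1)) = 1/2 ⊃ 1/2 = 1/2
(((p3 ∧ p3) ∧ (p1 ⊃ p3)) ⊃ ((p2 ⊃ p1) ∧ (p2 ⊃ p1))) ∨ ((¬p1 ≡ p3) ⊃ (p3 ⊃ (p2 ∨ p1))) = 1/2 ∨ 1/2 = 1/2
¬((((p3 ∧ p3) ∧ (p1 ⊃ p3)) ⊃ ((p2 ⊃ p1) ∧ (p2 ⊃ p1))) ∨ ((¬p1 ≡ p3) ⊃ (p3 ⊃ (p2 ∨ p1)))) = ¬1/2 = 1/2
¬¬((((p3 ∧ p3) ∧ (p1 ⊃ p3)) ⊃ ((p2 ⊃ p1) ∧ (p2 ⊃ p1))) ∨ ((¬p1 ≡ p3) ⊃ (p3 ⊃ (p2 ∨ p1)))) = ¬1/2 = 1/2

1/2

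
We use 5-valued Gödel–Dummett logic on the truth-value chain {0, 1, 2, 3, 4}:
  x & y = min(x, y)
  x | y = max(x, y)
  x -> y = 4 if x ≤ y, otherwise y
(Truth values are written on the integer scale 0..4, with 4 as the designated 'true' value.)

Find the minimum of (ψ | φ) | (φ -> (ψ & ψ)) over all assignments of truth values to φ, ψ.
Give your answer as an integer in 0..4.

1

Take φ = 1, ψ = 0:
ψ | φ = 0 | 1 = 1
ψ & ψ = 0 & 0 = 0
φ -> (ψ & ψ) = 1 -> 0 = 0
(ψ | φ) | (φ -> (ψ & ψ)) = 1 | 0 = 1
No assignment yields a value below 1, so this is the minimum.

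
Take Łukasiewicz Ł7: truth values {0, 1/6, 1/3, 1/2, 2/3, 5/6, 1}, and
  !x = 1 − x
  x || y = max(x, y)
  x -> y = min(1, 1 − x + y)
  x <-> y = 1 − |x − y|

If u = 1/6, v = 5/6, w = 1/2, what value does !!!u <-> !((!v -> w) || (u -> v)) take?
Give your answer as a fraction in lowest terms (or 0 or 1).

!u = !1/6 = 5/6
!!u = !5/6 = 1/6
!!!u = !1/6 = 5/6
!v = !5/6 = 1/6
!v -> w = 1/6 -> 1/2 = 1
u -> v = 1/6 -> 5/6 = 1
(!v -> w) || (u -> v) = 1 || 1 = 1
!((!v -> w) || (u -> v)) = !1 = 0
!!!u <-> !((!v -> w) || (u -> v)) = 5/6 <-> 0 = 1/6

1/6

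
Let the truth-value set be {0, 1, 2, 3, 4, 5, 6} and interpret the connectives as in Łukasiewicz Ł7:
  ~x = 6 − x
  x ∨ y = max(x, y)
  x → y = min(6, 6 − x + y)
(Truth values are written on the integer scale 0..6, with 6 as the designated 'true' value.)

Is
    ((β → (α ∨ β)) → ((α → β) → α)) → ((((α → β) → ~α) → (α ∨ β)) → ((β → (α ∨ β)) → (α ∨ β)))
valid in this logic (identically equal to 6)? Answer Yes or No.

No

Counterexample: take α = 4, β = 1.
α ∨ β = 4 ∨ 1 = 4
β → (α ∨ β) = 1 → 4 = 6
α → β = 4 → 1 = 3
(α → β) → α = 3 → 4 = 6
(β → (α ∨ β)) → ((α → β) → α) = 6 → 6 = 6
α → β = 4 → 1 = 3
~α = ~4 = 2
(α → β) → ~α = 3 → 2 = 5
α ∨ β = 4 ∨ 1 = 4
((α → β) → ~α) → (α ∨ β) = 5 → 4 = 5
α ∨ β = 4 ∨ 1 = 4
β → (α ∨ β) = 1 → 4 = 6
α ∨ β = 4 ∨ 1 = 4
(β → (α ∨ β)) → (α ∨ β) = 6 → 4 = 4
(((α → β) → ~α) → (α ∨ β)) → ((β → (α ∨ β)) → (α ∨ β)) = 5 → 4 = 5
((β → (α ∨ β)) → ((α → β) → α)) → ((((α → β) → ~α) → (α ∨ β)) → ((β → (α ∨ β)) → (α ∨ β))) = 6 → 5 = 5
This gives 5 ≠ 6.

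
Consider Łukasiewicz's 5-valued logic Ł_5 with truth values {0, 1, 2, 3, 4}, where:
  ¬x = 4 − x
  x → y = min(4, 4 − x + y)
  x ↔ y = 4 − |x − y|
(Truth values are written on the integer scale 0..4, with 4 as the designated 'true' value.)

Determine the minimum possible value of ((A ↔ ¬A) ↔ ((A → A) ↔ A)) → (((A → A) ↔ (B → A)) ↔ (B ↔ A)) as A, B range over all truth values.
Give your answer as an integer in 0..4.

Take A = 3, B = 0:
¬A = ¬3 = 1
A ↔ ¬A = 3 ↔ 1 = 2
A → A = 3 → 3 = 4
(A → A) ↔ A = 4 ↔ 3 = 3
(A ↔ ¬A) ↔ ((A → A) ↔ A) = 2 ↔ 3 = 3
A → A = 3 → 3 = 4
B → A = 0 → 3 = 4
(A → A) ↔ (B → A) = 4 ↔ 4 = 4
B ↔ A = 0 ↔ 3 = 1
((A → A) ↔ (B → A)) ↔ (B ↔ A) = 4 ↔ 1 = 1
((A ↔ ¬A) ↔ ((A → A) ↔ A)) → (((A → A) ↔ (B → A)) ↔ (B ↔ A)) = 3 → 1 = 2
No assignment yields a value below 2, so this is the minimum.

2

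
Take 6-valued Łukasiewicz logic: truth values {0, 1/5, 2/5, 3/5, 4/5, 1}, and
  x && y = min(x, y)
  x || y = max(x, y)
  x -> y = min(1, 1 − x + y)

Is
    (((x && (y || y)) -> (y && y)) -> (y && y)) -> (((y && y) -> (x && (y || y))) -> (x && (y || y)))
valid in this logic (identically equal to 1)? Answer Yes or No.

At x = 2/5, y = 1, for instance:
y || y = 1 || 1 = 1
x && (y || y) = 2/5 && 1 = 2/5
y && y = 1 && 1 = 1
(x && (y || y)) -> (y && y) = 2/5 -> 1 = 1
((x && (y || y)) -> (y && y)) -> (y && y) = 1 -> 1 = 1
(y && y) -> (x && (y || y)) = 1 -> 2/5 = 2/5
((y && y) -> (x && (y || y))) -> (x && (y || y)) = 2/5 -> 2/5 = 1
(((x && (y || y)) -> (y && y)) -> (y && y)) -> (((y && y) -> (x && (y || y))) -> (x && (y || y))) = 1 -> 1 = 1
and checking the remaining 35 assignments likewise gives ≥ 1 in every case.

Yes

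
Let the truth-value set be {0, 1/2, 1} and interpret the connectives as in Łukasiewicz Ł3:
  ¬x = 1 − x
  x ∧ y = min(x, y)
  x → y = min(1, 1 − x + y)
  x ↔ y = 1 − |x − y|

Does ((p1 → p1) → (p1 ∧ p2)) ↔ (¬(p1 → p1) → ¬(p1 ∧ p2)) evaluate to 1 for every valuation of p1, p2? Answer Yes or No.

No

Counterexample: take p1 = 0, p2 = 0.
p1 → p1 = 0 → 0 = 1
p1 ∧ p2 = 0 ∧ 0 = 0
(p1 → p1) → (p1 ∧ p2) = 1 → 0 = 0
p1 → p1 = 0 → 0 = 1
¬(p1 → p1) = ¬1 = 0
p1 ∧ p2 = 0 ∧ 0 = 0
¬(p1 ∧ p2) = ¬0 = 1
¬(p1 → p1) → ¬(p1 ∧ p2) = 0 → 1 = 1
((p1 → p1) → (p1 ∧ p2)) ↔ (¬(p1 → p1) → ¬(p1 ∧ p2)) = 0 ↔ 1 = 0
This gives 0 ≠ 1.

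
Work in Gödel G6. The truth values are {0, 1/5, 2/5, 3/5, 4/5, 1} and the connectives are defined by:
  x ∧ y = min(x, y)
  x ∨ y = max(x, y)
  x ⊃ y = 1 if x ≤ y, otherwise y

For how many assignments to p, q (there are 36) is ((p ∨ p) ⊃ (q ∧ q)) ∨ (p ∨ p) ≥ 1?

26

value 1: 26 assignments (counts)
value 4/5: 4 assignments
value 3/5: 3 assignments
value 2/5: 2 assignments
value 1/5: 1 assignment
So 26 of the 36 assignments meet the threshold.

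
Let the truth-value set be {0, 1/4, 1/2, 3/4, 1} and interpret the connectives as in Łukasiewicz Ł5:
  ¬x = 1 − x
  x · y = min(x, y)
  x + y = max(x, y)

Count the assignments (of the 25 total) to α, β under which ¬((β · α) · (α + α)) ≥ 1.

9

value 1: 9 assignments (counts)
value 3/4: 7 assignments
value 1/2: 5 assignments
value 1/4: 3 assignments
value 0: 1 assignment
So 9 of the 25 assignments meet the threshold.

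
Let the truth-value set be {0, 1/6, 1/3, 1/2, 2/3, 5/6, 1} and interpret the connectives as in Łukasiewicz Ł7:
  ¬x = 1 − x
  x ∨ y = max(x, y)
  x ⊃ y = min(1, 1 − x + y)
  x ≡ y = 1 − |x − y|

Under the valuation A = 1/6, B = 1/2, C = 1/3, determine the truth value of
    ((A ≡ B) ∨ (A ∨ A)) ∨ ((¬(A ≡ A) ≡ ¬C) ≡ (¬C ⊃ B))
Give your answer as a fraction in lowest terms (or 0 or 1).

2/3

A ≡ B = 1/6 ≡ 1/2 = 2/3
A ∨ A = 1/6 ∨ 1/6 = 1/6
(A ≡ B) ∨ (A ∨ A) = 2/3 ∨ 1/6 = 2/3
A ≡ A = 1/6 ≡ 1/6 = 1
¬(A ≡ A) = ¬1 = 0
¬C = ¬1/3 = 2/3
¬(A ≡ A) ≡ ¬C = 0 ≡ 2/3 = 1/3
¬C = ¬1/3 = 2/3
¬C ⊃ B = 2/3 ⊃ 1/2 = 5/6
(¬(A ≡ A) ≡ ¬C) ≡ (¬C ⊃ B) = 1/3 ≡ 5/6 = 1/2
((A ≡ B) ∨ (A ∨ A)) ∨ ((¬(A ≡ A) ≡ ¬C) ≡ (¬C ⊃ B)) = 2/3 ∨ 1/2 = 2/3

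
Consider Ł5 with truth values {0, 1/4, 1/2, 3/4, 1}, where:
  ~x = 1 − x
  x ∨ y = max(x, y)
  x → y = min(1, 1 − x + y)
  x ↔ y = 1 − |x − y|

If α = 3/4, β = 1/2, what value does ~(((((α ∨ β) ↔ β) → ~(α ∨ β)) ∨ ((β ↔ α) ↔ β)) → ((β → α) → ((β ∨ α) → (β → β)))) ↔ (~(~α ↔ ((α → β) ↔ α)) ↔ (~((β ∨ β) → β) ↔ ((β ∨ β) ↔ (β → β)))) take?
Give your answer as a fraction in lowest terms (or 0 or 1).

1/4

α ∨ β = 3/4 ∨ 1/2 = 3/4
(α ∨ β) ↔ β = 3/4 ↔ 1/2 = 3/4
α ∨ β = 3/4 ∨ 1/2 = 3/4
~(α ∨ β) = ~3/4 = 1/4
((α ∨ β) ↔ β) → ~(α ∨ β) = 3/4 → 1/4 = 1/2
β ↔ α = 1/2 ↔ 3/4 = 3/4
(β ↔ α) ↔ β = 3/4 ↔ 1/2 = 3/4
(((α ∨ β) ↔ β) → ~(α ∨ β)) ∨ ((β ↔ α) ↔ β) = 1/2 ∨ 3/4 = 3/4
β → α = 1/2 → 3/4 = 1
β ∨ α = 1/2 ∨ 3/4 = 3/4
β → β = 1/2 → 1/2 = 1
(β ∨ α) → (β → β) = 3/4 → 1 = 1
(β → α) → ((β ∨ α) → (β → β)) = 1 → 1 = 1
((((α ∨ β) ↔ β) → ~(α ∨ β)) ∨ ((β ↔ α) ↔ β)) → ((β → α) → ((β ∨ α) → (β → β))) = 3/4 → 1 = 1
~(((((α ∨ β) ↔ β) → ~(α ∨ β)) ∨ ((β ↔ α) ↔ β)) → ((β → α) → ((β ∨ α) → (β → β)))) = ~1 = 0
~α = ~3/4 = 1/4
α → β = 3/4 → 1/2 = 3/4
(α → β) ↔ α = 3/4 ↔ 3/4 = 1
~α ↔ ((α → β) ↔ α) = 1/4 ↔ 1 = 1/4
~(~α ↔ ((α → β) ↔ α)) = ~1/4 = 3/4
β ∨ β = 1/2 ∨ 1/2 = 1/2
(β ∨ β) → β = 1/2 → 1/2 = 1
~((β ∨ β) → β) = ~1 = 0
β ∨ β = 1/2 ∨ 1/2 = 1/2
β → β = 1/2 → 1/2 = 1
(β ∨ β) ↔ (β → β) = 1/2 ↔ 1 = 1/2
~((β ∨ β) → β) ↔ ((β ∨ β) ↔ (β → β)) = 0 ↔ 1/2 = 1/2
~(~α ↔ ((α → β) ↔ α)) ↔ (~((β ∨ β) → β) ↔ ((β ∨ β) ↔ (β → β))) = 3/4 ↔ 1/2 = 3/4
~(((((α ∨ β) ↔ β) → ~(α ∨ β)) ∨ ((β ↔ α) ↔ β)) → ((β → α) → ((β ∨ α) → (β → β)))) ↔ (~(~α ↔ ((α → β) ↔ α)) ↔ (~((β ∨ β) → β) ↔ ((β ∨ β) ↔ (β → β)))) = 0 ↔ 3/4 = 1/4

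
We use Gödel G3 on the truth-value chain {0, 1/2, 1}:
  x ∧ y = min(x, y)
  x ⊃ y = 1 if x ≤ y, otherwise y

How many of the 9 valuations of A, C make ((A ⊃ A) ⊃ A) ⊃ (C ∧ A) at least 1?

6

A = 0, C = 0 ↦ 1  ≥
A = 0, C = 1/2 ↦ 1  ≥
A = 0, C = 1 ↦ 1  ≥
A = 1/2, C = 0 ↦ 0  <
A = 1/2, C = 1/2 ↦ 1  ≥
A = 1/2, C = 1 ↦ 1  ≥
A = 1, C = 0 ↦ 0  <
A = 1, C = 1/2 ↦ 1/2  <
A = 1, C = 1 ↦ 1  ≥
So 6 of the 9 assignments meet the threshold.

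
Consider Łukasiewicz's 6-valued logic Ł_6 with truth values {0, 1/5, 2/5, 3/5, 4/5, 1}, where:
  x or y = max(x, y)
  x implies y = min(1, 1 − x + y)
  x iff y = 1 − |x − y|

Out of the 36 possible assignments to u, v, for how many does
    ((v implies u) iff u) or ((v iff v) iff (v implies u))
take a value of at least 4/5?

value 1: 26 assignments (counts)
value 4/5: 7 assignments (counts)
value 3/5: 3 assignments
So 33 of the 36 assignments meet the threshold.

33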